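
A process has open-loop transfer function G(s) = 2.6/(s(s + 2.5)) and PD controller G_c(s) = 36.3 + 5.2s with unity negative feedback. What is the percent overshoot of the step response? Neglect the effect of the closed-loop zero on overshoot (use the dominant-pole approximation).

1.03%

Forward path: (36.3 + 5.2s)·2.6/(s(s+2.5)). The closed-loop characteristic equation is s² + (2.5 + 2.6·5.2)s + 2.6·36.3 = 0.
That is s² + 16.02s + 94.38 = 0, so ω_n = 9.715 rad/s and ζ = 16.02/(2·9.715) = 0.8245.
%OS = 100·exp(−πζ/√(1−ζ²)) = 1.03%.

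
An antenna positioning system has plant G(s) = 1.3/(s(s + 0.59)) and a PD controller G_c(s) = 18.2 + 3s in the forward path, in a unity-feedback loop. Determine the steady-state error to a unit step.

The open loop G_c(s)G(s) has a pole at the origin (type 1), so the static position error constant is infinite and e_ss = 1/(1+∞) = 0.

0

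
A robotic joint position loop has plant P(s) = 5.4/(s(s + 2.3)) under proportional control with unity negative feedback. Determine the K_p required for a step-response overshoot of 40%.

K_p = 3.12

From %OS = 100·exp(−πζ/√(1−ζ²)) = 40%, ζ = −ln(0.4)/√(π²+ln²(0.4)) = 0.28.
Characteristic equation s² + 2.3s + 5.4K_p = 0 gives ζ = 2.3/(2√(5.4K_p)).
Setting ζ = 0.28: √(5.4K_p) = 2.3/(2·0.28) = 4.107, so K_p = 16.87/5.4 = 3.12.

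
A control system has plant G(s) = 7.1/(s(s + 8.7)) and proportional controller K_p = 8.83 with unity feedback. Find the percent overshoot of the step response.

The closed-loop denominator s² + 8.7s + 62.69 gives ω_n = √62.69 = 7.918 and ζ = 8.7/(2ω_n) = 0.5494.
%OS = 100·exp(−πζ/√(1−ζ²)) = 100·exp(−π·0.5494/√0.6982) = 12.7%.

12.7%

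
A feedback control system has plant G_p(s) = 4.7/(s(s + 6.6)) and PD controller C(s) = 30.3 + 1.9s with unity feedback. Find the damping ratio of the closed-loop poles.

Forward path: (30.3 + 1.9s)·4.7/(s(s+6.6)). The closed-loop characteristic equation is s² + (6.6 + 4.7·1.9)s + 4.7·30.3 = 0.
That is s² + 15.53s + 142.4 = 0, so ω_n = 11.93 rad/s and ζ = 15.53/(2·11.93) = 0.6507.

ζ = 0.651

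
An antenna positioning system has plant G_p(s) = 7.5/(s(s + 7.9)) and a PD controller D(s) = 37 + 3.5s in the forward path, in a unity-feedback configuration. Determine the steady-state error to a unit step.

The open loop D(s)G_p(s) has a pole at the origin (type 1), so the static position error constant is infinite and e_ss = 1/(1+∞) = 0.

0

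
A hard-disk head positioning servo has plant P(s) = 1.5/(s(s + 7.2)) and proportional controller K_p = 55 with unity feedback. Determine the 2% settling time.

From 1 + K_pP(s) = 0: s² + 7.2s + 82.5 = 0 ⇒ ω_n = 9.083, ζ = 0.3963.
2% settling time T_s ≈ 4/(ζω_n) = 4/3.6 = 1.11 s.

T_s ≈ 1.11 s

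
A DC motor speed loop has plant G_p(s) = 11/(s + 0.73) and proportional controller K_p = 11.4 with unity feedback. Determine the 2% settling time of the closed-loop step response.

T_s ≈ 0.0317 s

Closed-loop transfer function: T(s) = K_p·G_p(s)/(1 + K_p·G_p(s)) = 125.4/(s + 0.73 + 125.4) = 125.4/(s + 126.1).
Time constant τ = 1/126.1 = 0.007928 s, so the 2% settling time is about 4τ = 0.0317 s.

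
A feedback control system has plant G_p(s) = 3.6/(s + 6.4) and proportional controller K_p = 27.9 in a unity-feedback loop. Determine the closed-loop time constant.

Closed-loop transfer function: T(s) = K_p·G_p(s)/(1 + K_p·G_p(s)) = 100.4/(s + 6.4 + 100.4) = 100.4/(s + 106.8).
Time constant τ = 1/106.8 = 0.00936 s.

τ = 0.00936 s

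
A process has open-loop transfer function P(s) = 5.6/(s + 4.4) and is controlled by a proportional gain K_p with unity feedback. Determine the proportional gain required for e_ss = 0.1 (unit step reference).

K_p = 7.07

The loop is type 0, so e_ss(step) = 1/(1 + K_pos) with K_pos = K_p·P(0).
P(0) = 1.273. Require 1/(1 + K_p·1.273) = 0.1, so 1 + 1.273·K_p = 10.
K_p = (10 − 1)/1.273 = 7.07.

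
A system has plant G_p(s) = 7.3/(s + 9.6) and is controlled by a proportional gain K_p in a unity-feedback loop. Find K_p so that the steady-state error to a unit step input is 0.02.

K_p = 64.4

The loop is type 0, so e_ss(step) = 1/(1 + K_pos) with K_pos = K_p·G_p(0).
G_p(0) = 0.7604. Require 1/(1 + K_p·0.7604) = 0.02, so 1 + 0.7604·K_p = 50.
K_p = (50 − 1)/0.7604 = 64.4.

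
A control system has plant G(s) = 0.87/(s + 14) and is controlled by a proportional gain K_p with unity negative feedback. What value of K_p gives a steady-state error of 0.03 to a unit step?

The loop is type 0, so e_ss(step) = 1/(1 + K_pos) with K_pos = K_p·G(0).
G(0) = 0.06214. Require 1/(1 + K_p·0.06214) = 0.03, so 1 + 0.06214·K_p = 33.33.
K_p = (33.33 − 1)/0.06214 = 520.

K_p = 520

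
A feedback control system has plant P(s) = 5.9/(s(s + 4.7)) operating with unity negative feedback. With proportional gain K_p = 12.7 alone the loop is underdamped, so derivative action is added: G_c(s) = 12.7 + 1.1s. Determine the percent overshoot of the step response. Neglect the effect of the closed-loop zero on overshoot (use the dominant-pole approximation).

Forward path: (12.7 + 1.1s)·5.9/(s(s+4.7)). The closed-loop characteristic equation is s² + (4.7 + 5.9·1.1)s + 5.9·12.7 = 0.
That is s² + 11.19s + 74.93 = 0, so ω_n = 8.656 rad/s and ζ = 11.19/(2·8.656) = 0.6464.
%OS = 100·exp(−πζ/√(1−ζ²)) = 6.99%.

6.99%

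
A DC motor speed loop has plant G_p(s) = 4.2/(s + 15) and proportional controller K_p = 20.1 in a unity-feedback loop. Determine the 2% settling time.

T_s ≈ 0.0402 s

Closed-loop transfer function: T(s) = K_p·G_p(s)/(1 + K_p·G_p(s)) = 84.42/(s + 15 + 84.42) = 84.42/(s + 99.42).
Time constant τ = 1/99.42 = 0.01006 s, so the 2% settling time is about 4τ = 0.0402 s.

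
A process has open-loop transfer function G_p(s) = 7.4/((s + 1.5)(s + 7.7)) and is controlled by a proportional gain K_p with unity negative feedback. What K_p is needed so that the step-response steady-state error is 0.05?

For a type-0 loop with proportional control, e_ss = 1/(1 + K_p·G_p(0)).
G_p(0) = 0.6407. Require 1/(1 + K_p·0.6407) = 0.05, so 1 + 0.6407·K_p = 20.
K_p = (20 − 1)/0.6407 = 29.7.

K_p = 29.7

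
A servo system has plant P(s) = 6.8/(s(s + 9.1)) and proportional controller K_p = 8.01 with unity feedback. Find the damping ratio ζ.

ζ = 0.617

1 + K_p·P(s) = 0 gives s² + 9.1s + 54.47 = 0.
Matching s² + 2ζω_n s + ω_n²: ω_n = √54.47 = 7.38 rad/s and 2ζω_n = 9.1, so ζ = 9.1/(2·7.38) = 0.617.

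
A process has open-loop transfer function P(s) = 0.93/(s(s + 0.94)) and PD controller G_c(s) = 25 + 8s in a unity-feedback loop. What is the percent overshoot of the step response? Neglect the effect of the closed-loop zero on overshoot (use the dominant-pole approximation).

Forward path: (25 + 8s)·0.93/(s(s+0.94)). The closed-loop characteristic equation is s² + (0.94 + 0.93·8)s + 0.93·25 = 0.
That is s² + 8.38s + 23.25 = 0, so ω_n = 4.822 rad/s and ζ = 8.38/(2·4.822) = 0.869.
%OS = 100·exp(−πζ/√(1−ζ²)) = 0.402%.

0.402%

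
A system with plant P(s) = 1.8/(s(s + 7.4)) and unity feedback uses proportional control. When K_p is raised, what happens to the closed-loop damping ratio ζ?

ζ = 7.4/(2√(1.8K_p)); increasing K_p raises the denominator, so ζ falls.

decrease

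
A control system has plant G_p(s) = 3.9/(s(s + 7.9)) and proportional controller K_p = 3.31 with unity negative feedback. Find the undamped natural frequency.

With unity feedback the closed-loop characteristic equation is s² + 7.9s + 3.31·3.9 = s² + 7.9s + 12.91 = 0.
Matching s² + 2ζω_n s + ω_n²: ω_n = √12.91 = 3.593 rad/s and 2ζω_n = 7.9, so ζ = 7.9/(2·3.593) = 1.1.

ω_n = 3.59 rad/s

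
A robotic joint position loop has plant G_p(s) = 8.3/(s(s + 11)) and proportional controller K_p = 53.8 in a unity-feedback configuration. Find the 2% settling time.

T_s ≈ 0.727 s

The closed-loop denominator s² + 11s + 446.5 gives ω_n = √446.5 = 21.13 and ζ = 11/(2ω_n) = 0.2603.
2% settling time T_s ≈ 4/(ζω_n) = 4/5.5 = 0.727 s.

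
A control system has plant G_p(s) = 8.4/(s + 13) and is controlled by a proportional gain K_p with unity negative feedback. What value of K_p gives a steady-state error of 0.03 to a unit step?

K_p = 50

For a type-0 loop with proportional control, e_ss = 1/(1 + K_p·G_p(0)).
G_p(0) = 0.6462. Require 1/(1 + K_p·0.6462) = 0.03, so 1 + 0.6462·K_p = 33.33.
K_p = (33.33 − 1)/0.6462 = 50.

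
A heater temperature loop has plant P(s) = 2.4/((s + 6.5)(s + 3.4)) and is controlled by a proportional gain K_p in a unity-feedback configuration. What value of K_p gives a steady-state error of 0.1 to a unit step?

The loop is type 0, so e_ss(step) = 1/(1 + K_pos) with K_pos = K_p·P(0).
P(0) = 0.1086. Require 1/(1 + K_p·0.1086) = 0.1, so 1 + 0.1086·K_p = 10.
K_p = (10 − 1)/0.1086 = 82.9.

K_p = 82.9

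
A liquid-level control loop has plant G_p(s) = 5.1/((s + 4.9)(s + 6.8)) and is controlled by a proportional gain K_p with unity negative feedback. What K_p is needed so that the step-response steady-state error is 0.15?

The loop is type 0, so e_ss(step) = 1/(1 + K_pos) with K_pos = K_p·G_p(0).
G_p(0) = 0.1531. Require 1/(1 + K_p·0.1531) = 0.15, so 1 + 0.1531·K_p = 6.667.
K_p = (6.667 − 1)/0.1531 = 37.

K_p = 37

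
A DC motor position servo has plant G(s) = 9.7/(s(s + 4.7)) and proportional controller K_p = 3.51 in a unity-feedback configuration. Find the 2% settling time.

T_s ≈ 1.7 s

Closed-loop characteristic equation: s² + 4.7s + 34.05 = 0, so ω_n = 5.835 rad/s and ζ = 4.7/(2·5.835) = 0.4027.
2% settling time T_s ≈ 4/(ζω_n) = 4/2.35 = 1.7 s.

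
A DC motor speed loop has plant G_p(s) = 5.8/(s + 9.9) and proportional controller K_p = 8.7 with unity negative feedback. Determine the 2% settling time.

T_s ≈ 0.0663 s

Closed-loop transfer function: T(s) = K_p·G_p(s)/(1 + K_p·G_p(s)) = 50.46/(s + 9.9 + 50.46) = 50.46/(s + 60.36).
Time constant τ = 1/60.36 = 0.01657 s, so the 2% settling time is about 4τ = 0.0663 s.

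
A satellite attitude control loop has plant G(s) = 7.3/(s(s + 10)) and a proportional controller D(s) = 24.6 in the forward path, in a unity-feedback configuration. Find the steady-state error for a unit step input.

The open loop D(s)G(s) has a pole at the origin (type 1), so the static position error constant is infinite and e_ss = 1/(1+∞) = 0.

0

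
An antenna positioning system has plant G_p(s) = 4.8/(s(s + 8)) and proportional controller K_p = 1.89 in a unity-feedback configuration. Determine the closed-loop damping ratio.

ζ = 1.33

With unity feedback the closed-loop characteristic equation is s² + 8s + 1.89·4.8 = s² + 8s + 9.072 = 0.
So ω_n² = 9.072 ⇒ ω_n = 3.012 rad/s, and ζ = 8/(2ω_n) = 1.33.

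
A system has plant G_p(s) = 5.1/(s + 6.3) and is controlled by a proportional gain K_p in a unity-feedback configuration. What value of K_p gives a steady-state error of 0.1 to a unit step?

K_p = 11.1

For a type-0 loop with proportional control, e_ss = 1/(1 + K_p·G_p(0)).
G_p(0) = 0.8095. Require 1/(1 + K_p·0.8095) = 0.1, so 1 + 0.8095·K_p = 10.
K_p = (10 − 1)/0.8095 = 11.1.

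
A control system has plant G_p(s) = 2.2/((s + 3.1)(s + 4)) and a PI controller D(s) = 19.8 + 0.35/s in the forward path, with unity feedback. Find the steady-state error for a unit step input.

0

The open loop D(s)G_p(s) has a pole at the origin (type 1), so the static position error constant is infinite and e_ss = 1/(1+∞) = 0.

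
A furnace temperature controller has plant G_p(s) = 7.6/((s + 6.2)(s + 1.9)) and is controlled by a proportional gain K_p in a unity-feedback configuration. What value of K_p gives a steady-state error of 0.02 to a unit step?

The loop is type 0, so e_ss(step) = 1/(1 + K_pos) with K_pos = K_p·G_p(0).
G_p(0) = 0.6452. Require 1/(1 + K_p·0.6452) = 0.02, so 1 + 0.6452·K_p = 50.
K_p = (50 − 1)/0.6452 = 76.

K_p = 76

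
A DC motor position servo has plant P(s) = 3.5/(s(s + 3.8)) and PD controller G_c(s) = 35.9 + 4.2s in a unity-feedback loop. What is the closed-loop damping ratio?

Forward path: (35.9 + 4.2s)·3.5/(s(s+3.8)). The closed-loop characteristic equation is s² + (3.8 + 3.5·4.2)s + 3.5·35.9 = 0.
That is s² + 18.5s + 125.6 = 0, so ω_n = 11.21 rad/s and ζ = 18.5/(2·11.21) = 0.8252.

ζ = 0.825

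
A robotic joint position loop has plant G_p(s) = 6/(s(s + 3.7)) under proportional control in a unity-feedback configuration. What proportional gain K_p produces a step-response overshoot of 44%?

From %OS = 100·exp(−πζ/√(1−ζ²)) = 44%, ζ = −ln(0.44)/√(π²+ln²(0.44)) = 0.2528.
Characteristic equation s² + 3.7s + 6K_p = 0 gives ζ = 3.7/(2√(6K_p)).
Setting ζ = 0.2528: √(6K_p) = 3.7/(2·0.2528) = 7.317, so K_p = 53.54/6 = 8.92.

K_p = 8.92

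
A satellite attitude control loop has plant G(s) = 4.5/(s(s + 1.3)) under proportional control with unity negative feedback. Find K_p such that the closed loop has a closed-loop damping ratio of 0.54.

K_p = 0.322

Closed-loop characteristic equation: s² + 1.3s + K_p·4.5 = 0.
So ω_n = √(4.5K_p) and 2ζω_n = 1.3, giving ζ = 1.3/(2√(4.5K_p)).
Setting ζ = 0.54: √(4.5K_p) = 1.3/(2·0.54) = 1.204, so K_p = 1.449/4.5 = 0.322.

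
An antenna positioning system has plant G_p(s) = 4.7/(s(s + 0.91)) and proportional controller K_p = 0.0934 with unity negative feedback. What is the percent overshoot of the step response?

5.14%

Closed-loop characteristic equation: s² + 0.91s + 0.439 = 0, so ω_n = 0.6626 rad/s and ζ = 0.91/(2·0.6626) = 0.6867.
%OS = 100·exp(−πζ/√(1−ζ²)) = 100·exp(−π·0.6867/√0.5284) = 5.14%.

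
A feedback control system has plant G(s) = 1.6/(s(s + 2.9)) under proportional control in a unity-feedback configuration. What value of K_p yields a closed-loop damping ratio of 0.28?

Closed-loop characteristic equation: s² + 2.9s + K_p·1.6 = 0.
So ω_n = √(1.6K_p) and 2ζω_n = 2.9, giving ζ = 2.9/(2√(1.6K_p)).
Setting ζ = 0.28: √(1.6K_p) = 2.9/(2·0.28) = 5.179, so K_p = 26.82/1.6 = 16.8.

K_p = 16.8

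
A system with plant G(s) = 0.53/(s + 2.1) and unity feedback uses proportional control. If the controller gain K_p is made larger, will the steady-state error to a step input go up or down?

e_ss = 1/(1 + K_p·G(0)); a larger K_p raises the denominator, so e_ss decreases.

decrease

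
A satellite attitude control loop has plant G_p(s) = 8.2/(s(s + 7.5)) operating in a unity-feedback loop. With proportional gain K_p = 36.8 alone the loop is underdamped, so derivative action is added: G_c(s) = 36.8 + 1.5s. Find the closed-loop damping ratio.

ζ = 0.57

Forward path: (36.8 + 1.5s)·8.2/(s(s+7.5)). The closed-loop characteristic equation is s² + (7.5 + 8.2·1.5)s + 8.2·36.8 = 0.
That is s² + 19.8s + 301.8 = 0, so ω_n = 17.37 rad/s and ζ = 19.8/(2·17.37) = 0.5699.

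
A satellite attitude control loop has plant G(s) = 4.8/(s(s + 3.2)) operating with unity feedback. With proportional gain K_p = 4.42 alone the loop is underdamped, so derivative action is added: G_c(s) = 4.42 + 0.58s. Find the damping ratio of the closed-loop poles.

ζ = 0.65

Forward path: (4.42 + 0.58s)·4.8/(s(s+3.2)). The closed-loop characteristic equation is s² + (3.2 + 4.8·0.58)s + 4.8·4.42 = 0.
That is s² + 5.984s + 21.22 = 0, so ω_n = 4.606 rad/s and ζ = 5.984/(2·4.606) = 0.6496.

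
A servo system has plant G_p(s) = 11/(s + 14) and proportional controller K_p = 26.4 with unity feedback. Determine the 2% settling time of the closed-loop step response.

T_s ≈ 0.0131 s

Closed-loop transfer function: T(s) = K_p·G_p(s)/(1 + K_p·G_p(s)) = 290.4/(s + 14 + 290.4) = 290.4/(s + 304.4).
Time constant τ = 1/304.4 = 0.003285 s, so the 2% settling time is about 4τ = 0.0131 s.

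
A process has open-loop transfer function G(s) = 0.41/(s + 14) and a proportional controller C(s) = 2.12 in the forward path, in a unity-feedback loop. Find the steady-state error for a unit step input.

The loop is type 0. Static position error constant K_pos = C(0)·G(0) = 2.12·0.02929 = 0.06209.
Steady-state error to a unit step: e_ss = 1/(1+K_pos) = 1/1.062 = 0.942.

0.942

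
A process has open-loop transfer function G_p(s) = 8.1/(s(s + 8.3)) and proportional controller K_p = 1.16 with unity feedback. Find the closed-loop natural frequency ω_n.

ω_n = 3.07 rad/s

1 + K_p·G_p(s) = 0 gives s² + 8.3s + 9.396 = 0.
So ω_n² = 9.396 ⇒ ω_n = 3.065 rad/s, and ζ = 8.3/(2ω_n) = 1.35.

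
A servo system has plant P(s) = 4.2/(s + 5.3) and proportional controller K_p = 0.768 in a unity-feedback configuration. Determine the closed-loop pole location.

Closed-loop transfer function: T(s) = K_p·P(s)/(1 + K_p·P(s)) = 3.226/(s + 5.3 + 3.226) = 3.226/(s + 8.526).
The closed-loop pole is at s = −8.526.

s = -8.526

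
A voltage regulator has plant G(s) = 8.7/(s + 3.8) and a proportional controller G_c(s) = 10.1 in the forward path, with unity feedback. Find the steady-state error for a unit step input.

0.0415

The loop is type 0. Static position error constant K_pos = G_c(0)·G(0) = 10.1·2.289 = 23.12.
Steady-state error to a unit step: e_ss = 1/(1+K_pos) = 1/24.12 = 0.0415.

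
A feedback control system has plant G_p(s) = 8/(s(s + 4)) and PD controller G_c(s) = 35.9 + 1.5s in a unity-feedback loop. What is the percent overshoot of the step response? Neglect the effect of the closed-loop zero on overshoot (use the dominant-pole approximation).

18.6%

Forward path: (35.9 + 1.5s)·8/(s(s+4)). The closed-loop characteristic equation is s² + (4 + 8·1.5)s + 8·35.9 = 0.
That is s² + 16s + 287.2 = 0, so ω_n = 16.95 rad/s and ζ = 16/(2·16.95) = 0.4721.
%OS = 100·exp(−πζ/√(1−ζ²)) = 18.6%.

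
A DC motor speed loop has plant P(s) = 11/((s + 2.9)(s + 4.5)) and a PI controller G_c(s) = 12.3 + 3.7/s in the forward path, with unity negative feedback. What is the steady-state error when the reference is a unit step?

The open loop G_c(s)P(s) has a pole at the origin (type 1), so the static position error constant is infinite and e_ss = 1/(1+∞) = 0.

0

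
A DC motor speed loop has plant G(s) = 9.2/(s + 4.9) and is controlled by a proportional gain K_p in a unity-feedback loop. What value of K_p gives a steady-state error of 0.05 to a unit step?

The loop is type 0, so e_ss(step) = 1/(1 + K_pos) with K_pos = K_p·G(0).
G(0) = 1.878. Require 1/(1 + K_p·1.878) = 0.05, so 1 + 1.878·K_p = 20.
K_p = (20 − 1)/1.878 = 10.1.

K_p = 10.1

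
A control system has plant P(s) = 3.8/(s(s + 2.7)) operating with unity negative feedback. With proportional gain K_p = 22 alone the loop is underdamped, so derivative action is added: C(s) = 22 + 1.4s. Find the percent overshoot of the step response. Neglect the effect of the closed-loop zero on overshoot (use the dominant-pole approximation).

Forward path: (22 + 1.4s)·3.8/(s(s+2.7)). The closed-loop characteristic equation is s² + (2.7 + 3.8·1.4)s + 3.8·22 = 0.
That is s² + 8.02s + 83.6 = 0, so ω_n = 9.143 rad/s and ζ = 8.02/(2·9.143) = 0.4386.
%OS = 100·exp(−πζ/√(1−ζ²)) = 21.6%.

21.6%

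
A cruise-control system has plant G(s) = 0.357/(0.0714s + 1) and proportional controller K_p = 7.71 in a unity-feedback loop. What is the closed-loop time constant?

Closed loop: T(s) = K_p·G/(1+K_p·G) = 2.752/(0.0714s + 1 + 2.752), with pole at s = −(1 + 2.752)/0.0714 = −52.56.
Closed-loop time constant τ = 1/52.56 = 0.019 s.

τ = 0.019 s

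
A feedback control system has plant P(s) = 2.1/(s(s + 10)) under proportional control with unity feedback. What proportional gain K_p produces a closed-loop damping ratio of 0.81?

Closed-loop characteristic equation: s² + 10s + K_p·2.1 = 0.
So ω_n = √(2.1K_p) and 2ζω_n = 10, giving ζ = 10/(2√(2.1K_p)).
Setting ζ = 0.81: √(2.1K_p) = 10/(2·0.81) = 6.173, so K_p = 38.1/2.1 = 18.1.

K_p = 18.1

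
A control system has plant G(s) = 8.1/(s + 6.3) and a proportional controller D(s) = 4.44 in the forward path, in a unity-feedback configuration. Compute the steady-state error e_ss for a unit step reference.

0.149

The loop is type 0. Static position error constant K_pos = D(0)·G(0) = 4.44·1.286 = 5.709.
Steady-state error to a unit step: e_ss = 1/(1+K_pos) = 1/6.709 = 0.149.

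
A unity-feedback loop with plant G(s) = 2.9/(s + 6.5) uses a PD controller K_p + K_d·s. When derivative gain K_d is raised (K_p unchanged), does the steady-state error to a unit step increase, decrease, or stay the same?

unchanged

K_d affects only the transient (the s-coefficient); the DC loop gain, and hence e_ss, depends only on K_p.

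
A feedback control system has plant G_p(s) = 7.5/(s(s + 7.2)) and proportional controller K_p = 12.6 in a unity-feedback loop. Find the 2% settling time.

Closed-loop characteristic equation: s² + 7.2s + 94.5 = 0, so ω_n = 9.721 rad/s and ζ = 7.2/(2·9.721) = 0.3703.
2% settling time T_s ≈ 4/(ζω_n) = 4/3.6 = 1.11 s.

T_s ≈ 1.11 s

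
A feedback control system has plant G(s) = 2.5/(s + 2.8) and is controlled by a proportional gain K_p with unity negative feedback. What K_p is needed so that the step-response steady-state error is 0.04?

K_p = 26.9

The loop is type 0, so e_ss(step) = 1/(1 + K_pos) with K_pos = K_p·G(0).
G(0) = 0.8929. Require 1/(1 + K_p·0.8929) = 0.04, so 1 + 0.8929·K_p = 25.
K_p = (25 − 1)/0.8929 = 26.9.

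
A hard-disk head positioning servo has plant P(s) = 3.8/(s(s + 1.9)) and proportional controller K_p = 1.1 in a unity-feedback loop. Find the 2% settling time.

The closed-loop denominator s² + 1.9s + 4.18 gives ω_n = √4.18 = 2.045 and ζ = 1.9/(2ω_n) = 0.4647.
2% settling time T_s ≈ 4/(ζω_n) = 4/0.95 = 4.21 s.

T_s ≈ 4.21 s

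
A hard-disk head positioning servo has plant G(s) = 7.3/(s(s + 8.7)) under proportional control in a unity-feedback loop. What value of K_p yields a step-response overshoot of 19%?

From %OS = 100·exp(−πζ/√(1−ζ²)) = 19%, ζ = −ln(0.19)/√(π²+ln²(0.19)) = 0.4673.
Characteristic equation s² + 8.7s + 7.3K_p = 0 gives ζ = 8.7/(2√(7.3K_p)).
Setting ζ = 0.4673: √(7.3K_p) = 8.7/(2·0.4673) = 9.308, so K_p = 86.64/7.3 = 11.9.

K_p = 11.9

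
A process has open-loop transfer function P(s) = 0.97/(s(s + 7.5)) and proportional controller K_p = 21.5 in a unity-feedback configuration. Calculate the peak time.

T_p = 1.21 s

Closed-loop characteristic equation: s² + 7.5s + 20.86 = 0, so ω_n = 4.567 rad/s and ζ = 7.5/(2·4.567) = 0.8212.
Damped frequency ω_d = ω_n√(1−ζ²) = 2.606 rad/s, so peak time T_p = π/ω_d = 1.21 s.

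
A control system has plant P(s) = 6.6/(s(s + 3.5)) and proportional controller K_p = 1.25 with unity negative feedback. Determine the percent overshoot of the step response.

8.95%

Closed-loop characteristic equation: s² + 3.5s + 8.25 = 0, so ω_n = 2.872 rad/s and ζ = 3.5/(2·2.872) = 0.6093.
%OS = 100·exp(−πζ/√(1−ζ²)) = 100·exp(−π·0.6093/√0.6288) = 8.95%.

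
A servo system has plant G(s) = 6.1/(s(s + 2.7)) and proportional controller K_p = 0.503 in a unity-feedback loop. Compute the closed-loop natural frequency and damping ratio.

With unity feedback the closed-loop characteristic equation is s² + 2.7s + 0.503·6.1 = s² + 2.7s + 3.068 = 0.
Matching s² + 2ζω_n s + ω_n²: ω_n = √3.068 = 1.752 rad/s and 2ζω_n = 2.7, so ζ = 2.7/(2·1.752) = 0.771.

ω_n = 1.75 rad/s, ζ = 0.771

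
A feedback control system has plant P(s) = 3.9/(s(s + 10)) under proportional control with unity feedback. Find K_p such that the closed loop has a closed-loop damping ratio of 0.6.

Closed-loop characteristic equation: s² + 10s + K_p·3.9 = 0.
So ω_n = √(3.9K_p) and 2ζω_n = 10, giving ζ = 10/(2√(3.9K_p)).
Setting ζ = 0.6: √(3.9K_p) = 10/(2·0.6) = 8.333, so K_p = 69.44/3.9 = 17.8.

K_p = 17.8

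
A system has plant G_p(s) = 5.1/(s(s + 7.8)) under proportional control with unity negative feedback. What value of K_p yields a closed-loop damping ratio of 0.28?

K_p = 38

Closed-loop characteristic equation: s² + 7.8s + K_p·5.1 = 0.
So ω_n = √(5.1K_p) and 2ζω_n = 7.8, giving ζ = 7.8/(2√(5.1K_p)).
Setting ζ = 0.28: √(5.1K_p) = 7.8/(2·0.28) = 13.93, so K_p = 194/5.1 = 38.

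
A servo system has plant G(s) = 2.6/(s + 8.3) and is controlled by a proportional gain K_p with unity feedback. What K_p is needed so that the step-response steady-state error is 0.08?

For a type-0 loop with proportional control, e_ss = 1/(1 + K_p·G(0)).
G(0) = 0.3133. Require 1/(1 + K_p·0.3133) = 0.08, so 1 + 0.3133·K_p = 12.5.
K_p = (12.5 − 1)/0.3133 = 36.7.

K_p = 36.7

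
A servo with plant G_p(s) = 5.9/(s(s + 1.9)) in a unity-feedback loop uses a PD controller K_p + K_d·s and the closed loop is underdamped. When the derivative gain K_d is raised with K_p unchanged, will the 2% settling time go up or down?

decrease

Characteristic equation s² + (1.9 + 5.9K_d)s + 5.9K_p = 0: raising K_d increases ζω_n = (1.9+5.9K_d)/2 while the loop stays underdamped, so T_s ≈ 4/(ζω_n) decreases.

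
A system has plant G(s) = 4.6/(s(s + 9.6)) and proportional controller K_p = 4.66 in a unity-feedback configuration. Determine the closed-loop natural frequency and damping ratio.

ω_n = 4.63 rad/s, ζ = 1.04

The closed-loop denominator is s(s+9.6) + 4.66·4.6 = s² + 9.6s + 21.44.
Matching s² + 2ζω_n s + ω_n²: ω_n = √21.44 = 4.63 rad/s and 2ζω_n = 9.6, so ζ = 9.6/(2·4.63) = 1.04.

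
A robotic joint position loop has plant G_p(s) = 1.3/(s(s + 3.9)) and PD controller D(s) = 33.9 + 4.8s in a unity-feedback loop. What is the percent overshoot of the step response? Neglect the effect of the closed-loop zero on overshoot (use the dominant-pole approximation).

2.43%

Forward path: (33.9 + 4.8s)·1.3/(s(s+3.9)). The closed-loop characteristic equation is s² + (3.9 + 1.3·4.8)s + 1.3·33.9 = 0.
That is s² + 10.14s + 44.07 = 0, so ω_n = 6.639 rad/s and ζ = 10.14/(2·6.639) = 0.7637.
%OS = 100·exp(−πζ/√(1−ζ²)) = 2.43%.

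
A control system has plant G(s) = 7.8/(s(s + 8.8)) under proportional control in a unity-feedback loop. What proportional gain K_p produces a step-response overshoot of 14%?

K_p = 8.82

From %OS = 100·exp(−πζ/√(1−ζ²)) = 14%, ζ = −ln(0.14)/√(π²+ln²(0.14)) = 0.5305.
Characteristic equation s² + 8.8s + 7.8K_p = 0 gives ζ = 8.8/(2√(7.8K_p)).
Setting ζ = 0.5305: √(7.8K_p) = 8.8/(2·0.5305) = 8.294, so K_p = 68.79/7.8 = 8.82.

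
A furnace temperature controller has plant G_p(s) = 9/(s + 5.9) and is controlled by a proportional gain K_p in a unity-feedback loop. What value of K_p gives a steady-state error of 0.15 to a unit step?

Steady-state error for a unit step on this type-0 loop is 1/(1 + K_p·G_p(0)).
G_p(0) = 1.525. Require 1/(1 + K_p·1.525) = 0.15, so 1 + 1.525·K_p = 6.667.
K_p = (6.667 − 1)/1.525 = 3.71.

K_p = 3.71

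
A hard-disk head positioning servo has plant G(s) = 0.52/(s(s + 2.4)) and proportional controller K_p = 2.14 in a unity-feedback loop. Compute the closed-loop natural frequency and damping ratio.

ω_n = 1.05 rad/s, ζ = 1.14

1 + K_p·G(s) = 0 gives s² + 2.4s + 1.113 = 0.
Matching s² + 2ζω_n s + ω_n²: ω_n = √1.113 = 1.055 rad/s and 2ζω_n = 2.4, so ζ = 2.4/(2·1.055) = 1.14.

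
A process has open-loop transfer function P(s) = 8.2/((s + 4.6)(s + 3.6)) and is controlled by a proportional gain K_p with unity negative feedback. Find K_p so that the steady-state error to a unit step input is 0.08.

Steady-state error for a unit step on this type-0 loop is 1/(1 + K_p·P(0)).
P(0) = 0.4952. Require 1/(1 + K_p·0.4952) = 0.08, so 1 + 0.4952·K_p = 12.5.
K_p = (12.5 − 1)/0.4952 = 23.2.

K_p = 23.2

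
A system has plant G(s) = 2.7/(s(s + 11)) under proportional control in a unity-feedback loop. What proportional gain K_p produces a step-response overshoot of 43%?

From %OS = 100·exp(−πζ/√(1−ζ²)) = 43%, ζ = −ln(0.43)/√(π²+ln²(0.43)) = 0.2594.
Characteristic equation s² + 11s + 2.7K_p = 0 gives ζ = 11/(2√(2.7K_p)).
Setting ζ = 0.2594: √(2.7K_p) = 11/(2·0.2594) = 21.2, so K_p = 449.4/2.7 = 166.

K_p = 166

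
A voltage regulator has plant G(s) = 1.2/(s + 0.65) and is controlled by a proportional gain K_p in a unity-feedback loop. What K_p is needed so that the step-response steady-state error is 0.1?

K_p = 4.88

For a type-0 loop with proportional control, e_ss = 1/(1 + K_p·G(0)).
G(0) = 1.846. Require 1/(1 + K_p·1.846) = 0.1, so 1 + 1.846·K_p = 10.
K_p = (10 − 1)/1.846 = 4.88.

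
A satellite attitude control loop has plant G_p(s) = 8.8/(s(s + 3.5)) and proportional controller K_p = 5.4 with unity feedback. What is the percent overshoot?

Closed-loop characteristic equation: s² + 3.5s + 47.52 = 0, so ω_n = 6.893 rad/s and ζ = 3.5/(2·6.893) = 0.2539.
%OS = 100·exp(−πζ/√(1−ζ²)) = 100·exp(−π·0.2539/√0.9356) = 43.8%.

43.8%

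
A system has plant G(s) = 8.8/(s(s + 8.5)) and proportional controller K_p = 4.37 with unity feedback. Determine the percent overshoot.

5.2%

Closed-loop characteristic equation: s² + 8.5s + 38.46 = 0, so ω_n = 6.201 rad/s and ζ = 8.5/(2·6.201) = 0.6853.
%OS = 100·exp(−πζ/√(1−ζ²)) = 100·exp(−π·0.6853/√0.5303) = 5.2%.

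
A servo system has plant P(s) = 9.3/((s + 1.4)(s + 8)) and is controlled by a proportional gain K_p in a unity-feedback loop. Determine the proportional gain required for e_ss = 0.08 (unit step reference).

K_p = 13.8

Steady-state error for a unit step on this type-0 loop is 1/(1 + K_p·P(0)).
P(0) = 0.8304. Require 1/(1 + K_p·0.8304) = 0.08, so 1 + 0.8304·K_p = 12.5.
K_p = (12.5 − 1)/0.8304 = 13.8.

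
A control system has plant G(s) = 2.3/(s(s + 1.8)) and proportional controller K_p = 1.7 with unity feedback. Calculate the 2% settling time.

T_s ≈ 4.44 s

The closed-loop denominator s² + 1.8s + 3.91 gives ω_n = √3.91 = 1.977 and ζ = 1.8/(2ω_n) = 0.4551.
2% settling time T_s ≈ 4/(ζω_n) = 4/0.9 = 4.44 s.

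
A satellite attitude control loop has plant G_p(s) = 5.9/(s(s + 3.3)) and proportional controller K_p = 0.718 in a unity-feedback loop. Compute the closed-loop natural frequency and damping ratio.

1 + K_p·G_p(s) = 0 gives s² + 3.3s + 4.236 = 0.
Matching s² + 2ζω_n s + ω_n²: ω_n = √4.236 = 2.058 rad/s and 2ζω_n = 3.3, so ζ = 3.3/(2·2.058) = 0.802.

ω_n = 2.06 rad/s, ζ = 0.802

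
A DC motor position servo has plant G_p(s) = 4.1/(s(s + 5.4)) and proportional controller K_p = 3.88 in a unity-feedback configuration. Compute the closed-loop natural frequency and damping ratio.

With unity feedback the closed-loop characteristic equation is s² + 5.4s + 3.88·4.1 = s² + 5.4s + 15.91 = 0.
Matching s² + 2ζω_n s + ω_n²: ω_n = √15.91 = 3.988 rad/s and 2ζω_n = 5.4, so ζ = 5.4/(2·3.988) = 0.677.

ω_n = 3.99 rad/s, ζ = 0.677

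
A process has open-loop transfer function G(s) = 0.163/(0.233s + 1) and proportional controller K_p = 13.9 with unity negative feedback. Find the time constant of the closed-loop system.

Closed loop: T(s) = K_p·G/(1+K_p·G) = 2.266/(0.233s + 1 + 2.266), with pole at s = −(1 + 2.266)/0.233 = −14.02.
Closed-loop time constant τ = 1/14.02 = 0.0713 s.

τ = 0.0713 s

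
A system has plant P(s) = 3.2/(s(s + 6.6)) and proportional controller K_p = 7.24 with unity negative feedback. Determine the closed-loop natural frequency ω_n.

With unity feedback the closed-loop characteristic equation is s² + 6.6s + 7.24·3.2 = s² + 6.6s + 23.17 = 0.
So ω_n² = 23.17 ⇒ ω_n = 4.813 rad/s, and ζ = 6.6/(2ω_n) = 0.686.

ω_n = 4.81 rad/s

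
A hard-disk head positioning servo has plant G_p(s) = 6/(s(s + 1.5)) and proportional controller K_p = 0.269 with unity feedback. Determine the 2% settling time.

T_s ≈ 5.33 s

The closed-loop denominator s² + 1.5s + 1.614 gives ω_n = √1.614 = 1.27 and ζ = 1.5/(2ω_n) = 0.5903.
2% settling time T_s ≈ 4/(ζω_n) = 4/0.75 = 5.33 s.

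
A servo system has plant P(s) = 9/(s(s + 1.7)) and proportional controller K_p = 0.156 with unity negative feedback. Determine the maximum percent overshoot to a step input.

From 1 + K_pP(s) = 0: s² + 1.7s + 1.404 = 0 ⇒ ω_n = 1.185, ζ = 0.7174.
%OS = 100·exp(−πζ/√(1−ζ²)) = 100·exp(−π·0.7174/√0.4854) = 3.94%.

3.94%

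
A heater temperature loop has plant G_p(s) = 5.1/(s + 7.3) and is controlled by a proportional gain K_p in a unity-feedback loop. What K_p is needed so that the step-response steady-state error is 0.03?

K_p = 46.3

The loop is type 0, so e_ss(step) = 1/(1 + K_pos) with K_pos = K_p·G_p(0).
G_p(0) = 0.6986. Require 1/(1 + K_p·0.6986) = 0.03, so 1 + 0.6986·K_p = 33.33.
K_p = (33.33 − 1)/0.6986 = 46.3.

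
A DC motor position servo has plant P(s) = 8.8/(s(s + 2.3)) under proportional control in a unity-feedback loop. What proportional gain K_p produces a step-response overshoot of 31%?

K_p = 1.23

From %OS = 100·exp(−πζ/√(1−ζ²)) = 31%, ζ = −ln(0.31)/√(π²+ln²(0.31)) = 0.3493.
Characteristic equation s² + 2.3s + 8.8K_p = 0 gives ζ = 2.3/(2√(8.8K_p)).
Setting ζ = 0.3493: √(8.8K_p) = 2.3/(2·0.3493) = 3.292, so K_p = 10.84/8.8 = 1.23.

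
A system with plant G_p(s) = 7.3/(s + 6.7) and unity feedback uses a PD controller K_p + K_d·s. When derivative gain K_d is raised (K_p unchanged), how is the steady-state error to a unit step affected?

K_d affects only the transient (the s-coefficient); the DC loop gain, and hence e_ss, depends only on K_p.

unchanged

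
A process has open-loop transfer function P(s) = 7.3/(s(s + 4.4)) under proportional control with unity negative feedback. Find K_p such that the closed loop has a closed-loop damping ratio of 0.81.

K_p = 1.01

Closed-loop characteristic equation: s² + 4.4s + K_p·7.3 = 0.
So ω_n = √(7.3K_p) and 2ζω_n = 4.4, giving ζ = 4.4/(2√(7.3K_p)).
Setting ζ = 0.81: √(7.3K_p) = 4.4/(2·0.81) = 2.716, so K_p = 7.377/7.3 = 1.01.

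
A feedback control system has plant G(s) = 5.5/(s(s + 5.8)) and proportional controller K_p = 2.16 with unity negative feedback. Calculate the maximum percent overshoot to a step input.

The closed-loop denominator s² + 5.8s + 11.88 gives ω_n = √11.88 = 3.447 and ζ = 5.8/(2ω_n) = 0.8414.
%OS = 100·exp(−πζ/√(1−ζ²)) = 100·exp(−π·0.8414/√0.2921) = 0.752%.

0.752%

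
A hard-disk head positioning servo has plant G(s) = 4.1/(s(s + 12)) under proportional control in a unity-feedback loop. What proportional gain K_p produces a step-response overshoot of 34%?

K_p = 83.2

From %OS = 100·exp(−πζ/√(1−ζ²)) = 34%, ζ = −ln(0.34)/√(π²+ln²(0.34)) = 0.3248.
Characteristic equation s² + 12s + 4.1K_p = 0 gives ζ = 12/(2√(4.1K_p)).
Setting ζ = 0.3248: √(4.1K_p) = 12/(2·0.3248) = 18.47, so K_p = 341.3/4.1 = 83.2.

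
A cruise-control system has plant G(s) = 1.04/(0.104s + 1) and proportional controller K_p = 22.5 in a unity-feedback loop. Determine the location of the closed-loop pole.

s = -234.6

Closed loop: T(s) = K_p·G/(1+K_p·G) = 23.4/(0.104s + 1 + 23.4), with pole at s = −(1 + 23.4)/0.104 = −234.6.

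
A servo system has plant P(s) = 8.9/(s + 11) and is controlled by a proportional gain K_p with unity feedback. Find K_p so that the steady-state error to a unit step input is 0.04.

For a type-0 loop with proportional control, e_ss = 1/(1 + K_p·P(0)).
P(0) = 0.8091. Require 1/(1 + K_p·0.8091) = 0.04, so 1 + 0.8091·K_p = 25.
K_p = (25 − 1)/0.8091 = 29.7.

K_p = 29.7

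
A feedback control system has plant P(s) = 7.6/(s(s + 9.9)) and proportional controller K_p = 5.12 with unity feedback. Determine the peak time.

The closed-loop denominator s² + 9.9s + 38.91 gives ω_n = √38.91 = 6.238 and ζ = 9.9/(2ω_n) = 0.7935.
Damped frequency ω_d = ω_n√(1−ζ²) = 3.796 rad/s, so peak time T_p = π/ω_d = 0.828 s.

T_p = 0.828 s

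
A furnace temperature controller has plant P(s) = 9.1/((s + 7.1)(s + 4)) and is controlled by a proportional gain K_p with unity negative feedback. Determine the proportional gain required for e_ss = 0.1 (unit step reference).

Steady-state error for a unit step on this type-0 loop is 1/(1 + K_p·P(0)).
P(0) = 0.3204. Require 1/(1 + K_p·0.3204) = 0.1, so 1 + 0.3204·K_p = 10.
K_p = (10 − 1)/0.3204 = 28.1.

K_p = 28.1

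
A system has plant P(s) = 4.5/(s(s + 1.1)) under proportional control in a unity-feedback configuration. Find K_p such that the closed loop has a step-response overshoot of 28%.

K_p = 0.477

From %OS = 100·exp(−πζ/√(1−ζ²)) = 28%, ζ = −ln(0.28)/√(π²+ln²(0.28)) = 0.3755.
Characteristic equation s² + 1.1s + 4.5K_p = 0 gives ζ = 1.1/(2√(4.5K_p)).
Setting ζ = 0.3755: √(4.5K_p) = 1.1/(2·0.3755) = 1.465, so K_p = 2.145/4.5 = 0.477.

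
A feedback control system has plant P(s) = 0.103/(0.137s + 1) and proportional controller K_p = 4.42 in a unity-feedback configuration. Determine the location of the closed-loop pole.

s = -10.62

Closed loop: T(s) = K_p·P/(1+K_p·P) = 0.4553/(0.137s + 1 + 0.4553), with pole at s = −(1 + 0.4553)/0.137 = −10.62.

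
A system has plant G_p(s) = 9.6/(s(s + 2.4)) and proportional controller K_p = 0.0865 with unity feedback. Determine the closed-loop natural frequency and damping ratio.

The closed-loop denominator is s(s+2.4) + 0.0865·9.6 = s² + 2.4s + 0.8304.
So ω_n² = 0.8304 ⇒ ω_n = 0.9113 rad/s, and ζ = 2.4/(2ω_n) = 1.32.

ω_n = 0.911 rad/s, ζ = 1.32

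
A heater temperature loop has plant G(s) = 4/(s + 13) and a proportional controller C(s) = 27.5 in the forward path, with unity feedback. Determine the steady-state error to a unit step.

0.106

The loop is type 0. Static position error constant K_pos = C(0)·G(0) = 27.5·0.3077 = 8.462.
Steady-state error to a unit step: e_ss = 1/(1+K_pos) = 1/9.462 = 0.106.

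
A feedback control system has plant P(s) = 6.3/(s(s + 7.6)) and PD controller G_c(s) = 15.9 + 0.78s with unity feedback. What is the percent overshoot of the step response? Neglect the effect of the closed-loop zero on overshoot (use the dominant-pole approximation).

8.07%

Forward path: (15.9 + 0.78s)·6.3/(s(s+7.6)). The closed-loop characteristic equation is s² + (7.6 + 6.3·0.78)s + 6.3·15.9 = 0.
That is s² + 12.51s + 100.2 = 0, so ω_n = 10.01 rad/s and ζ = 12.51/(2·10.01) = 0.6252.
%OS = 100·exp(−πζ/√(1−ζ²)) = 8.07%.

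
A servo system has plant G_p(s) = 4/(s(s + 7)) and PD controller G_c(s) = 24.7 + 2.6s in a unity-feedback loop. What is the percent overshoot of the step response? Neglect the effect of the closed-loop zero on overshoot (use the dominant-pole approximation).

0.339%

Forward path: (24.7 + 2.6s)·4/(s(s+7)). The closed-loop characteristic equation is s² + (7 + 4·2.6)s + 4·24.7 = 0.
That is s² + 17.4s + 98.8 = 0, so ω_n = 9.94 rad/s and ζ = 17.4/(2·9.94) = 0.8753.
%OS = 100·exp(−πζ/√(1−ζ²)) = 0.339%.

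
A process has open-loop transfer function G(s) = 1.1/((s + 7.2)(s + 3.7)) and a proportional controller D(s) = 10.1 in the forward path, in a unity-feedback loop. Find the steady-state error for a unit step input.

0.706

The loop is type 0. Static position error constant K_pos = D(0)·G(0) = 10.1·0.04129 = 0.417.
Steady-state error to a unit step: e_ss = 1/(1+K_pos) = 1/1.417 = 0.706.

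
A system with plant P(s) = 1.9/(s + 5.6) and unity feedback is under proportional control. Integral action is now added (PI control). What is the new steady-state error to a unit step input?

0

The integrator makes K_pos = lim_{s→0} C(s)G(s) infinite, so e_ss = 1/(1+K_pos) = 0.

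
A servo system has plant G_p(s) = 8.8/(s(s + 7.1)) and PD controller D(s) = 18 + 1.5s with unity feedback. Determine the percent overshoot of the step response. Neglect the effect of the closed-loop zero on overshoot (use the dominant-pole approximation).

Forward path: (18 + 1.5s)·8.8/(s(s+7.1)). The closed-loop characteristic equation is s² + (7.1 + 8.8·1.5)s + 8.8·18 = 0.
That is s² + 20.3s + 158.4 = 0, so ω_n = 12.59 rad/s and ζ = 20.3/(2·12.59) = 0.8065.
%OS = 100·exp(−πζ/√(1−ζ²)) = 1.38%.

1.38%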